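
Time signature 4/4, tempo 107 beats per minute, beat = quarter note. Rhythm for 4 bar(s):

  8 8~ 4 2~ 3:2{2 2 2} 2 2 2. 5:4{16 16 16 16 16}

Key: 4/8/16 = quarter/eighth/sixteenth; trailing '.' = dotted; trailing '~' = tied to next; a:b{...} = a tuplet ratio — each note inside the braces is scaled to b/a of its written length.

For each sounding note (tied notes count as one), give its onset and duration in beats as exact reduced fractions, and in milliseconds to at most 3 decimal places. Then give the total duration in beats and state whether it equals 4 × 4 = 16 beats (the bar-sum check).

1) 0.0ms=0b +280.374ms=1/2b
2) 280.374ms=1/2b +841.121ms=3/2b
3) 1121.495ms=2b +1869.159ms=10/3b
4) 2990.654ms=16/3b +747.664ms=4/3b
5) 3738.318ms=20/3b +747.664ms=4/3b
6) 4485.981ms=8b +1121.495ms=2b
7) 5607.477ms=10b +1121.495ms=2b
8) 6728.972ms=12b +1682.243ms=3b
9) 8411.215ms=15b +112.15ms=1/5b
10) 8523.364ms=76/5b +112.15ms=1/5b
11) 8635.514ms=77/5b +112.15ms=1/5b
12) 8747.664ms=78/5b +112.15ms=1/5b
13) 8859.813ms=79/5b +112.15ms=1/5b
Σ=16b of 16 (107bpm 4/4) — PASS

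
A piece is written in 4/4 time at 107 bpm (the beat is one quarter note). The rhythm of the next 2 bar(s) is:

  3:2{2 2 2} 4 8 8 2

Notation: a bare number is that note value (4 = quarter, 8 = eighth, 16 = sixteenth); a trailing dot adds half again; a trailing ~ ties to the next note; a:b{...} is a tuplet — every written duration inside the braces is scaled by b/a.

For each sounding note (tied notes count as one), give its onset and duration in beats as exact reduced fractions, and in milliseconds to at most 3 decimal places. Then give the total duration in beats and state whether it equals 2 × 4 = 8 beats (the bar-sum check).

1) 0.0ms=0b +747.664ms=4/3b
2) 747.664ms=4/3b +747.664ms=4/3b
3) 1495.327ms=8/3b +747.664ms=4/3b
4) 2242.991ms=4b +560.748ms=1b
5) 2803.738ms=5b +280.374ms=1/2b
6) 3084.112ms=11/2b +280.374ms=1/2b
7) 3364.486ms=6b +1121.495ms=2b
Σ=8b of 8 (107bpm 4/4) — PASS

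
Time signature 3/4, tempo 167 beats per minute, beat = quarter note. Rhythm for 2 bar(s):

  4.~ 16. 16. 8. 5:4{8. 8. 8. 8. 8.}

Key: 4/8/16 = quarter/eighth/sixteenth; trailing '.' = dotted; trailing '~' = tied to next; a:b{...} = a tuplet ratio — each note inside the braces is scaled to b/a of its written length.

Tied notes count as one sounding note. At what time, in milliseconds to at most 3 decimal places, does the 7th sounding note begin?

note 7 onset = 24/5b = 1724.551ms

1. 0.0ms @ 0 + 673.653ms (15/8)
2. 673.653ms @ 15/8 + 134.731ms (3/8)
3. 808.383ms @ 9/4 + 269.461ms (3/4)
4. 1077.844ms @ 3 + 215.569ms (3/5)
5. 1293.413ms @ 18/5 + 215.569ms (3/5)
6. 1508.982ms @ 21/5 + 215.569ms (3/5)
7. 1724.551ms @ 24/5 + 215.569ms (3/5)
8. 1940.12ms @ 27/5 + 215.569ms (3/5)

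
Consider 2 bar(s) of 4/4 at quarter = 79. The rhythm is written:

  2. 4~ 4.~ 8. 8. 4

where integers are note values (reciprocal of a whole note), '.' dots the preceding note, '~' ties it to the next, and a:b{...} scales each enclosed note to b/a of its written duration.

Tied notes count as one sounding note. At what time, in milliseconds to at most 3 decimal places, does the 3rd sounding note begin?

note 3 onset = 25/4b = 4746.835ms

1. 0.0ms @ 0 + 2278.481ms (3)
2. 2278.481ms @ 3 + 2468.354ms (13/4)
3. 4746.835ms @ 25/4 + 569.62ms (3/4)
4. 5316.456ms @ 7 + 759.494ms (1)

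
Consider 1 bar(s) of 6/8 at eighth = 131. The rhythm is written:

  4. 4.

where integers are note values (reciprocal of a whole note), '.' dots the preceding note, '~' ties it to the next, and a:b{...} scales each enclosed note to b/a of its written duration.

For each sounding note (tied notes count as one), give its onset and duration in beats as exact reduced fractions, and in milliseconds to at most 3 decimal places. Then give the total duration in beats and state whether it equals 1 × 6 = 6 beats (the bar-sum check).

1) 0.0ms=0b +1374.046ms=3b
2) 1374.046ms=3b +1374.046ms=3b
Σ=6b of 6 (131bpm 6/8) — PASS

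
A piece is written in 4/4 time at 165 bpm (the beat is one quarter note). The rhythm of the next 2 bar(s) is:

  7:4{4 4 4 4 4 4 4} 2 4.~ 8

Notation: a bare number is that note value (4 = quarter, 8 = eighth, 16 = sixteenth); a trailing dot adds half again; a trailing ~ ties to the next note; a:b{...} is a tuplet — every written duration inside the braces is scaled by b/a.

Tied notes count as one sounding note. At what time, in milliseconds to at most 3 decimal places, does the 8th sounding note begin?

1. 0.0ms @ 0 + 207.792ms (4/7)
2. 207.792ms @ 4/7 + 207.792ms (4/7)
3. 415.584ms @ 8/7 + 207.792ms (4/7)
4. 623.377ms @ 12/7 + 207.792ms (4/7)
5. 831.169ms @ 16/7 + 207.792ms (4/7)
6. 1038.961ms @ 20/7 + 207.792ms (4/7)
7. 1246.753ms @ 24/7 + 207.792ms (4/7)
8. 1454.545ms @ 4 + 727.273ms (2)
9. 2181.818ms @ 6 + 727.273ms (2)

note 8 onset = 4b = 1454.545ms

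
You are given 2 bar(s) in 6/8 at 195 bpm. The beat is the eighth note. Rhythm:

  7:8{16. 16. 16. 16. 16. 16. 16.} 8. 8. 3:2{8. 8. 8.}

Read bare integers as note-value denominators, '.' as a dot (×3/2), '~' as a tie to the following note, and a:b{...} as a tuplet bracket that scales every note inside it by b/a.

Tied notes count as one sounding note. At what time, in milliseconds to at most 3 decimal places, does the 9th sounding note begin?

note 9 onset = 15/2b = 2307.692ms

1. 0.0ms @ 0 + 263.736ms (6/7)
2. 263.736ms @ 6/7 + 263.736ms (6/7)
3. 527.473ms @ 12/7 + 263.736ms (6/7)
4. 791.209ms @ 18/7 + 263.736ms (6/7)
5. 1054.945ms @ 24/7 + 263.736ms (6/7)
6. 1318.681ms @ 30/7 + 263.736ms (6/7)
7. 1582.418ms @ 36/7 + 263.736ms (6/7)
8. 1846.154ms @ 6 + 461.538ms (3/2)
9. 2307.692ms @ 15/2 + 461.538ms (3/2)
10. 2769.231ms @ 9 + 307.692ms (1)
11. 3076.923ms @ 10 + 307.692ms (1)
12. 3384.615ms @ 11 + 307.692ms (1)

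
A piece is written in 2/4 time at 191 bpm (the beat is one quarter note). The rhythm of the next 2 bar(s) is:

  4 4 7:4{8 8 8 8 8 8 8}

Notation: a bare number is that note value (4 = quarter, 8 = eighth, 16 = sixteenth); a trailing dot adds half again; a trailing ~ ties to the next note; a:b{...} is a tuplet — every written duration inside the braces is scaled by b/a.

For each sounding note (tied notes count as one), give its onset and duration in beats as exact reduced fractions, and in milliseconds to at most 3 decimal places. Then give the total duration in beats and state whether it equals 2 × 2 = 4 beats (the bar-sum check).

1) 0.0ms=0b +314.136ms=1b
2) 314.136ms=1b +314.136ms=1b
3) 628.272ms=2b +89.753ms=2/7b
4) 718.025ms=16/7b +89.753ms=2/7b
5) 807.779ms=18/7b +89.753ms=2/7b
6) 897.532ms=20/7b +89.753ms=2/7b
7) 987.285ms=22/7b +89.753ms=2/7b
8) 1077.038ms=24/7b +89.753ms=2/7b
9) 1166.791ms=26/7b +89.753ms=2/7b
Σ=4b of 4 (191bpm 2/4) — PASS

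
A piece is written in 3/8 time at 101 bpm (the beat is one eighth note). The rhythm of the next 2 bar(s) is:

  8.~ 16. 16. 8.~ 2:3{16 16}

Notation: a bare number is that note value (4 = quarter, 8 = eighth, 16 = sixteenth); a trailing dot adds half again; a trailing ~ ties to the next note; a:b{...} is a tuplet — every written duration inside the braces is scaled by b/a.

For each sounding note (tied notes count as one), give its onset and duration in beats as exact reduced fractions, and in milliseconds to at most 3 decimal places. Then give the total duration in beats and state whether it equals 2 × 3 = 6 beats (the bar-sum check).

1) 0.0ms=0b +1336.634ms=9/4b
2) 1336.634ms=9/4b +445.545ms=3/4b
3) 1782.178ms=3b +1336.634ms=9/4b
4) 3118.812ms=21/4b +445.545ms=3/4b
Σ=6b of 6 (101bpm 3/8) — PASS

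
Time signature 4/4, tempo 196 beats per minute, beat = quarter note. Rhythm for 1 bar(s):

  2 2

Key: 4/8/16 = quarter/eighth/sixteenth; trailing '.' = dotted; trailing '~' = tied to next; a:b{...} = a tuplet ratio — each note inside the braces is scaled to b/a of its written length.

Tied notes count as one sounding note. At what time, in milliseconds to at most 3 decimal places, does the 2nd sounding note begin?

note 2 onset = 2b = 612.245ms

1. 0.0ms @ 0 + 612.245ms (2)
2. 612.245ms @ 2 + 612.245ms (2)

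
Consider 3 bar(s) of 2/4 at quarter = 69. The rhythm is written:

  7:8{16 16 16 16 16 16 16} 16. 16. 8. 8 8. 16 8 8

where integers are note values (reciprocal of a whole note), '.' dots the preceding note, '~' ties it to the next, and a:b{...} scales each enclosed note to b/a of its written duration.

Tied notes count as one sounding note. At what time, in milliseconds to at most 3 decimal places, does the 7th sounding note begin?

note 7 onset = 12/7b = 1490.683ms

1. 0.0ms @ 0 + 248.447ms (2/7)
2. 248.447ms @ 2/7 + 248.447ms (2/7)
3. 496.894ms @ 4/7 + 248.447ms (2/7)
4. 745.342ms @ 6/7 + 248.447ms (2/7)
5. 993.789ms @ 8/7 + 248.447ms (2/7)
6. 1242.236ms @ 10/7 + 248.447ms (2/7)
7. 1490.683ms @ 12/7 + 248.447ms (2/7)
8. 1739.13ms @ 2 + 326.087ms (3/8)
9. 2065.217ms @ 19/8 + 326.087ms (3/8)
10. 2391.304ms @ 11/4 + 652.174ms (3/4)
11. 3043.478ms @ 7/2 + 434.783ms (1/2)
12. 3478.261ms @ 4 + 652.174ms (3/4)
13. 4130.435ms @ 19/4 + 217.391ms (1/4)
14. 4347.826ms @ 5 + 434.783ms (1/2)
15. 4782.609ms @ 11/2 + 434.783ms (1/2)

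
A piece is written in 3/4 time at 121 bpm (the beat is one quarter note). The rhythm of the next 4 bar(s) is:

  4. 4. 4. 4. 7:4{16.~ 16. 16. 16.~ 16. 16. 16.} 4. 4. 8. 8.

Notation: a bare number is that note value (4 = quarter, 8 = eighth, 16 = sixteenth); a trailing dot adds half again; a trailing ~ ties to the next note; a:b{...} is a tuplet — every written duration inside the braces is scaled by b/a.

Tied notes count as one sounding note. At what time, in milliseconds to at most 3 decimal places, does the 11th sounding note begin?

1. 0.0ms @ 0 + 743.802ms (3/2)
2. 743.802ms @ 3/2 + 743.802ms (3/2)
3. 1487.603ms @ 3 + 743.802ms (3/2)
4. 2231.405ms @ 9/2 + 743.802ms (3/2)
5. 2975.207ms @ 6 + 212.515ms (3/7)
6. 3187.721ms @ 45/7 + 106.257ms (3/14)
7. 3293.979ms @ 93/14 + 212.515ms (3/7)
8. 3506.494ms @ 99/14 + 106.257ms (3/14)
9. 3612.751ms @ 51/7 + 106.257ms (3/14)
10. 3719.008ms @ 15/2 + 743.802ms (3/2)
11. 4462.81ms @ 9 + 743.802ms (3/2)
12. 5206.612ms @ 21/2 + 371.901ms (3/4)
13. 5578.512ms @ 45/4 + 371.901ms (3/4)

note 11 onset = 9b = 4462.81ms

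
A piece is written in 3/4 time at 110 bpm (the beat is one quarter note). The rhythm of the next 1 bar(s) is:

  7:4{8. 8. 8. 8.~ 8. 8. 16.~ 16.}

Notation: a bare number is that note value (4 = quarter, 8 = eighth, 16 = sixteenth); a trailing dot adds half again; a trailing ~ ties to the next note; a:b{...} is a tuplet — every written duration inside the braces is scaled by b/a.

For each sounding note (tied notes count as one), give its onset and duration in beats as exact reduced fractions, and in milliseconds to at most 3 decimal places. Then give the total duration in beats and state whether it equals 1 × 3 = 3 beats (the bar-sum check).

1) 0.0ms=0b +233.766ms=3/7b
2) 233.766ms=3/7b +233.766ms=3/7b
3) 467.532ms=6/7b +233.766ms=3/7b
4) 701.299ms=9/7b +467.532ms=6/7b
5) 1168.831ms=15/7b +233.766ms=3/7b
6) 1402.597ms=18/7b +233.766ms=3/7b
Σ=3b of 3 (110bpm 3/4) — PASS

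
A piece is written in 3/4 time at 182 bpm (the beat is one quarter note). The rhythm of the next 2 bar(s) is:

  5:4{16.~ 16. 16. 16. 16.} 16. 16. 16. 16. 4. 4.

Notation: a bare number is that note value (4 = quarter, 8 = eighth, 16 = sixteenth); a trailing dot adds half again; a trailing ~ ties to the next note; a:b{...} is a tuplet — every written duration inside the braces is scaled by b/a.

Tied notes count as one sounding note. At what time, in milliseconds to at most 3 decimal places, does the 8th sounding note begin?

1. 0.0ms @ 0 + 197.802ms (3/5)
2. 197.802ms @ 3/5 + 98.901ms (3/10)
3. 296.703ms @ 9/10 + 98.901ms (3/10)
4. 395.604ms @ 6/5 + 98.901ms (3/10)
5. 494.505ms @ 3/2 + 123.626ms (3/8)
6. 618.132ms @ 15/8 + 123.626ms (3/8)
7. 741.758ms @ 9/4 + 123.626ms (3/8)
8. 865.385ms @ 21/8 + 123.626ms (3/8)
9. 989.011ms @ 3 + 494.505ms (3/2)
10. 1483.516ms @ 9/2 + 494.505ms (3/2)

note 8 onset = 21/8b = 865.385ms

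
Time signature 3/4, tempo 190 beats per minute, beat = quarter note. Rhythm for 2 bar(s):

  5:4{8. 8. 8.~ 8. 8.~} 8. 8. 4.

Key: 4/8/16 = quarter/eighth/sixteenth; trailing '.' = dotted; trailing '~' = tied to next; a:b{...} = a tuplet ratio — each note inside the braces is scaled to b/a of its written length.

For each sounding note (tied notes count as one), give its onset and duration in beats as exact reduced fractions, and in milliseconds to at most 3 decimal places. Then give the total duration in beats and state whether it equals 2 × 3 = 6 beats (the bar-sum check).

1) 0.0ms=0b +189.474ms=3/5b
2) 189.474ms=3/5b +189.474ms=3/5b
3) 378.947ms=6/5b +378.947ms=6/5b
4) 757.895ms=12/5b +426.316ms=27/20b
5) 1184.211ms=15/4b +236.842ms=3/4b
6) 1421.053ms=9/2b +473.684ms=3/2b
Σ=6b of 6 (190bpm 3/4) — PASS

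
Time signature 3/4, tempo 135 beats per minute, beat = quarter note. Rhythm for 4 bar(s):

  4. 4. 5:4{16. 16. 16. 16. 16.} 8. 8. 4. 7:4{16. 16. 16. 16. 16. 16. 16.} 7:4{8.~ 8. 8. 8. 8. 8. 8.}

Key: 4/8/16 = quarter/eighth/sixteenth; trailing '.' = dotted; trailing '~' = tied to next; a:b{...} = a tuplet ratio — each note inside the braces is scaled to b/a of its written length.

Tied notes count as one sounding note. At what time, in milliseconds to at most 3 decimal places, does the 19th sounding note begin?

note 19 onset = 69/7b = 4380.952ms

1. 0.0ms @ 0 + 666.667ms (3/2)
2. 666.667ms @ 3/2 + 666.667ms (3/2)
3. 1333.333ms @ 3 + 133.333ms (3/10)
4. 1466.667ms @ 33/10 + 133.333ms (3/10)
5. 1600.0ms @ 18/5 + 133.333ms (3/10)
6. 1733.333ms @ 39/10 + 133.333ms (3/10)
7. 1866.667ms @ 21/5 + 133.333ms (3/10)
8. 2000.0ms @ 9/2 + 333.333ms (3/4)
9. 2333.333ms @ 21/4 + 333.333ms (3/4)
10. 2666.667ms @ 6 + 666.667ms (3/2)
11. 3333.333ms @ 15/2 + 95.238ms (3/14)
12. 3428.571ms @ 54/7 + 95.238ms (3/14)
13. 3523.81ms @ 111/14 + 95.238ms (3/14)
14. 3619.048ms @ 57/7 + 95.238ms (3/14)
15. 3714.286ms @ 117/14 + 95.238ms (3/14)
16. 3809.524ms @ 60/7 + 95.238ms (3/14)
17. 3904.762ms @ 123/14 + 95.238ms (3/14)
18. 4000.0ms @ 9 + 380.952ms (6/7)
19. 4380.952ms @ 69/7 + 190.476ms (3/7)
20. 4571.429ms @ 72/7 + 190.476ms (3/7)
21. 4761.905ms @ 75/7 + 190.476ms (3/7)
22. 4952.381ms @ 78/7 + 190.476ms (3/7)
23. 5142.857ms @ 81/7 + 190.476ms (3/7)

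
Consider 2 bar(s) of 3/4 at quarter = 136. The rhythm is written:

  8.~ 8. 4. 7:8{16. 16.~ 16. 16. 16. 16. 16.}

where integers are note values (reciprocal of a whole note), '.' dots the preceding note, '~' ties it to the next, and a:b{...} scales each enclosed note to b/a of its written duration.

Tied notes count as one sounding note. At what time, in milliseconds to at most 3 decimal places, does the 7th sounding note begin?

1. 0.0ms @ 0 + 661.765ms (3/2)
2. 661.765ms @ 3/2 + 661.765ms (3/2)
3. 1323.529ms @ 3 + 189.076ms (3/7)
4. 1512.605ms @ 24/7 + 378.151ms (6/7)
5. 1890.756ms @ 30/7 + 189.076ms (3/7)
6. 2079.832ms @ 33/7 + 189.076ms (3/7)
7. 2268.908ms @ 36/7 + 189.076ms (3/7)
8. 2457.983ms @ 39/7 + 189.076ms (3/7)

note 7 onset = 36/7b = 2268.908ms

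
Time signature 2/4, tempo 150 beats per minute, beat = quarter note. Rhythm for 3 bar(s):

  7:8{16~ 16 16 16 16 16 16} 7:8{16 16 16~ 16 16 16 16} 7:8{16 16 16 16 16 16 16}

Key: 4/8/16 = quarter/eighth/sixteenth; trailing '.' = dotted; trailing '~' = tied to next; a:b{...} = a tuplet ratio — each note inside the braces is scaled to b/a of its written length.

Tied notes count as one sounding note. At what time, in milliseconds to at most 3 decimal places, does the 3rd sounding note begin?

1. 0.0ms @ 0 + 228.571ms (4/7)
2. 228.571ms @ 4/7 + 114.286ms (2/7)
3. 342.857ms @ 6/7 + 114.286ms (2/7)
4. 457.143ms @ 8/7 + 114.286ms (2/7)
5. 571.429ms @ 10/7 + 114.286ms (2/7)
6. 685.714ms @ 12/7 + 114.286ms (2/7)
7. 800.0ms @ 2 + 114.286ms (2/7)
8. 914.286ms @ 16/7 + 114.286ms (2/7)
9. 1028.571ms @ 18/7 + 228.571ms (4/7)
10. 1257.143ms @ 22/7 + 114.286ms (2/7)
11. 1371.429ms @ 24/7 + 114.286ms (2/7)
12. 1485.714ms @ 26/7 + 114.286ms (2/7)
13. 1600.0ms @ 4 + 114.286ms (2/7)
14. 1714.286ms @ 30/7 + 114.286ms (2/7)
15. 1828.571ms @ 32/7 + 114.286ms (2/7)
16. 1942.857ms @ 34/7 + 114.286ms (2/7)
17. 2057.143ms @ 36/7 + 114.286ms (2/7)
18. 2171.429ms @ 38/7 + 114.286ms (2/7)
19. 2285.714ms @ 40/7 + 114.286ms (2/7)

note 3 onset = 6/7b = 342.857ms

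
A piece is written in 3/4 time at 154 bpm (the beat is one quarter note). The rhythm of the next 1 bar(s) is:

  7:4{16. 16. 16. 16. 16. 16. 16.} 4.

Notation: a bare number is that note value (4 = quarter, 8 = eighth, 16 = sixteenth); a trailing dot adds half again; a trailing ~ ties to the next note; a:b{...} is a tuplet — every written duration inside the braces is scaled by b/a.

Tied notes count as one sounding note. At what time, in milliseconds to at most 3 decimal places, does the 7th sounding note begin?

note 7 onset = 9/7b = 500.928ms

1. 0.0ms @ 0 + 83.488ms (3/14)
2. 83.488ms @ 3/14 + 83.488ms (3/14)
3. 166.976ms @ 3/7 + 83.488ms (3/14)
4. 250.464ms @ 9/14 + 83.488ms (3/14)
5. 333.952ms @ 6/7 + 83.488ms (3/14)
6. 417.44ms @ 15/14 + 83.488ms (3/14)
7. 500.928ms @ 9/7 + 83.488ms (3/14)
8. 584.416ms @ 3/2 + 584.416ms (3/2)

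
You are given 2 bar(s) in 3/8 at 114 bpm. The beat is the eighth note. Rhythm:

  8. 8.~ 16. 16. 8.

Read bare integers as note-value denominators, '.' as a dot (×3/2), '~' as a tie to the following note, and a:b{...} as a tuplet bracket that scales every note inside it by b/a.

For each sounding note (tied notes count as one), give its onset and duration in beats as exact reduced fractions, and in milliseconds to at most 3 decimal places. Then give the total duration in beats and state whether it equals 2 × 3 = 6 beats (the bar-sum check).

1) 0.0ms=0b +789.474ms=3/2b
2) 789.474ms=3/2b +1184.211ms=9/4b
3) 1973.684ms=15/4b +394.737ms=3/4b
4) 2368.421ms=9/2b +789.474ms=3/2b
Σ=6b of 6 (114bpm 3/8) — PASS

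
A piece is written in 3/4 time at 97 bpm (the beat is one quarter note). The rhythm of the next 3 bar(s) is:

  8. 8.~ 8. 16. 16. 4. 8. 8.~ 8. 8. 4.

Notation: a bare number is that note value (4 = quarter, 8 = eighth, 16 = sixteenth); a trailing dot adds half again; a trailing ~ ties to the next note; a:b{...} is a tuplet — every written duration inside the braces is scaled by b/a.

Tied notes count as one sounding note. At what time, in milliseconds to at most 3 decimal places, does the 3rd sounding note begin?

1. 0.0ms @ 0 + 463.918ms (3/4)
2. 463.918ms @ 3/4 + 927.835ms (3/2)
3. 1391.753ms @ 9/4 + 231.959ms (3/8)
4. 1623.711ms @ 21/8 + 231.959ms (3/8)
5. 1855.67ms @ 3 + 927.835ms (3/2)
6. 2783.505ms @ 9/2 + 463.918ms (3/4)
7. 3247.423ms @ 21/4 + 927.835ms (3/2)
8. 4175.258ms @ 27/4 + 463.918ms (3/4)
9. 4639.175ms @ 15/2 + 927.835ms (3/2)

note 3 onset = 9/4b = 1391.753ms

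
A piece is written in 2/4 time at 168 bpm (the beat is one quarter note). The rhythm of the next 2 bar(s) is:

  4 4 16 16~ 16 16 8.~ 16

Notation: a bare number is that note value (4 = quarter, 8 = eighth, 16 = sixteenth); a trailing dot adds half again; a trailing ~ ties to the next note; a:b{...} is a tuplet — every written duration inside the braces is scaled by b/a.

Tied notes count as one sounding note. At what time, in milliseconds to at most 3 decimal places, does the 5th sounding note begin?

note 5 onset = 11/4b = 982.143ms

1. 0.0ms @ 0 + 357.143ms (1)
2. 357.143ms @ 1 + 357.143ms (1)
3. 714.286ms @ 2 + 89.286ms (1/4)
4. 803.571ms @ 9/4 + 178.571ms (1/2)
5. 982.143ms @ 11/4 + 89.286ms (1/4)
6. 1071.429ms @ 3 + 357.143ms (1)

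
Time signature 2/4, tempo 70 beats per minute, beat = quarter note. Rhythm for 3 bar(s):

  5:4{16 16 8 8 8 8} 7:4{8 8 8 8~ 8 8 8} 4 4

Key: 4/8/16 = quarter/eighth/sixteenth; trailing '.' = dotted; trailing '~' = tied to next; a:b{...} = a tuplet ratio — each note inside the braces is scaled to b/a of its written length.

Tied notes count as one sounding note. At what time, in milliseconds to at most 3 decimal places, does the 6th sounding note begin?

1. 0.0ms @ 0 + 171.429ms (1/5)
2. 171.429ms @ 1/5 + 171.429ms (1/5)
3. 342.857ms @ 2/5 + 342.857ms (2/5)
4. 685.714ms @ 4/5 + 342.857ms (2/5)
5. 1028.571ms @ 6/5 + 342.857ms (2/5)
6. 1371.429ms @ 8/5 + 342.857ms (2/5)
7. 1714.286ms @ 2 + 244.898ms (2/7)
8. 1959.184ms @ 16/7 + 244.898ms (2/7)
9. 2204.082ms @ 18/7 + 244.898ms (2/7)
10. 2448.98ms @ 20/7 + 489.796ms (4/7)
11. 2938.776ms @ 24/7 + 244.898ms (2/7)
12. 3183.673ms @ 26/7 + 244.898ms (2/7)
13. 3428.571ms @ 4 + 857.143ms (1)
14. 4285.714ms @ 5 + 857.143ms (1)

note 6 onset = 8/5b = 1371.429ms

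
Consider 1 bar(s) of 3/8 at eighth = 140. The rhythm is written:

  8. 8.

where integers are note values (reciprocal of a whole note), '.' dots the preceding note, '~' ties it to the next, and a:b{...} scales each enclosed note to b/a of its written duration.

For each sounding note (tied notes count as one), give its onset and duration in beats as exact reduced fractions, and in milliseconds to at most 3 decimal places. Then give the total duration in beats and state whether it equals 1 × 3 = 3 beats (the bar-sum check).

1) 0.0ms=0b +642.857ms=3/2b
2) 642.857ms=3/2b +642.857ms=3/2b
Σ=3b of 3 (140bpm 3/8) — PASS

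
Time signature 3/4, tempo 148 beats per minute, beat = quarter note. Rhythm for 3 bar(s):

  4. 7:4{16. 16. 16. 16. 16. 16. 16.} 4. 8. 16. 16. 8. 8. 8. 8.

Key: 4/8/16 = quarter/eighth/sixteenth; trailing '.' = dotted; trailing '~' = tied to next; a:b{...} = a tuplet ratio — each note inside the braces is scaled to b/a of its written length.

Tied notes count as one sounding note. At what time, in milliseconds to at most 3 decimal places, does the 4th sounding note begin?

note 4 onset = 27/14b = 781.853ms

1. 0.0ms @ 0 + 608.108ms (3/2)
2. 608.108ms @ 3/2 + 86.873ms (3/14)
3. 694.981ms @ 12/7 + 86.873ms (3/14)
4. 781.853ms @ 27/14 + 86.873ms (3/14)
5. 868.726ms @ 15/7 + 86.873ms (3/14)
6. 955.598ms @ 33/14 + 86.873ms (3/14)
7. 1042.471ms @ 18/7 + 86.873ms (3/14)
8. 1129.344ms @ 39/14 + 86.873ms (3/14)
9. 1216.216ms @ 3 + 608.108ms (3/2)
10. 1824.324ms @ 9/2 + 304.054ms (3/4)
11. 2128.378ms @ 21/4 + 152.027ms (3/8)
12. 2280.405ms @ 45/8 + 152.027ms (3/8)
13. 2432.432ms @ 6 + 304.054ms (3/4)
14. 2736.486ms @ 27/4 + 304.054ms (3/4)
15. 3040.541ms @ 15/2 + 304.054ms (3/4)
16. 3344.595ms @ 33/4 + 304.054ms (3/4)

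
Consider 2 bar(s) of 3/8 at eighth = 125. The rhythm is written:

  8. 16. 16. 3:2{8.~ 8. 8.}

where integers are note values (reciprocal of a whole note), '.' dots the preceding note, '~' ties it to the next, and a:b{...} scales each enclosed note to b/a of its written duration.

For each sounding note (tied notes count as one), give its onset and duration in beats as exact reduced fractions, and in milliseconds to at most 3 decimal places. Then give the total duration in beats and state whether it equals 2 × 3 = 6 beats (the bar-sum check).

1) 0.0ms=0b +720.0ms=3/2b
2) 720.0ms=3/2b +360.0ms=3/4b
3) 1080.0ms=9/4b +360.0ms=3/4b
4) 1440.0ms=3b +960.0ms=2b
5) 2400.0ms=5b +480.0ms=1b
Σ=6b of 6 (125bpm 3/8) — PASS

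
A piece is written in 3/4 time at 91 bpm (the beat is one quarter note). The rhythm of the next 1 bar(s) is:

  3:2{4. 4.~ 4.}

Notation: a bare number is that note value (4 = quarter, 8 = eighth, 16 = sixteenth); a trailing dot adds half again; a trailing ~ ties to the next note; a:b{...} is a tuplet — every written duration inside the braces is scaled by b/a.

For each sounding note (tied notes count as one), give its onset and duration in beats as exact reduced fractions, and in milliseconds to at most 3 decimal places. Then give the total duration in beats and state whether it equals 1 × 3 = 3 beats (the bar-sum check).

1) 0.0ms=0b +659.341ms=1b
2) 659.341ms=1b +1318.681ms=2b
Σ=3b of 3 (91bpm 3/4) — PASS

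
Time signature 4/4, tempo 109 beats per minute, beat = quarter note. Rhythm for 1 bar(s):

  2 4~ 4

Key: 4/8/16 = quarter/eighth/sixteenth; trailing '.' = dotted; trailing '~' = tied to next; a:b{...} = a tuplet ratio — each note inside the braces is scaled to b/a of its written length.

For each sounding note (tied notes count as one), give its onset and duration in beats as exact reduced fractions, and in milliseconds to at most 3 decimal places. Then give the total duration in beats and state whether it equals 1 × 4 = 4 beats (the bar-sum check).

1) 0.0ms=0b +1100.917ms=2b
2) 1100.917ms=2b +1100.917ms=2b
Σ=4b of 4 (109bpm 4/4) — PASS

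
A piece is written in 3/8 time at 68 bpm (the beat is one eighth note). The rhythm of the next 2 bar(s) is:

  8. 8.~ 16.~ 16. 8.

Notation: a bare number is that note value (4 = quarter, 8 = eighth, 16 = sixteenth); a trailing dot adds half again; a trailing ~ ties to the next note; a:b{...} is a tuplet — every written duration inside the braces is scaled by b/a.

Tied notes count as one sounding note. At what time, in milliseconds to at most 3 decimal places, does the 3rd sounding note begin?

note 3 onset = 9/2b = 3970.588ms

1. 0.0ms @ 0 + 1323.529ms (3/2)
2. 1323.529ms @ 3/2 + 2647.059ms (3)
3. 3970.588ms @ 9/2 + 1323.529ms (3/2)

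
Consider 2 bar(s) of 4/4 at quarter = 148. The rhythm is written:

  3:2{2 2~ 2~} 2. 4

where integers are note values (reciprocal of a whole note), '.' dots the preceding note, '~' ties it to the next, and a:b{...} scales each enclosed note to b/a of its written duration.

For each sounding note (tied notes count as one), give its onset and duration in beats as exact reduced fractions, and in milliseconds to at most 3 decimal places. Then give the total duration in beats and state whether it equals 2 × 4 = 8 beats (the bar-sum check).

1) 0.0ms=0b +540.541ms=4/3b
2) 540.541ms=4/3b +2297.297ms=17/3b
3) 2837.838ms=7b +405.405ms=1b
Σ=8b of 8 (148bpm 4/4) — PASS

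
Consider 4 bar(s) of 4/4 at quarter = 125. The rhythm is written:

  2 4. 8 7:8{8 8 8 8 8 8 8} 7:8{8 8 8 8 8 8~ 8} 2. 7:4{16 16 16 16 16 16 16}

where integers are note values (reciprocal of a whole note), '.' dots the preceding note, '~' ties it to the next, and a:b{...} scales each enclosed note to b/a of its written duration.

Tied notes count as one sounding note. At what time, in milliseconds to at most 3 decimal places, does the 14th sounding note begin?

1. 0.0ms @ 0 + 960.0ms (2)
2. 960.0ms @ 2 + 720.0ms (3/2)
3. 1680.0ms @ 7/2 + 240.0ms (1/2)
4. 1920.0ms @ 4 + 274.286ms (4/7)
5. 2194.286ms @ 32/7 + 274.286ms (4/7)
6. 2468.571ms @ 36/7 + 274.286ms (4/7)
7. 2742.857ms @ 40/7 + 274.286ms (4/7)
8. 3017.143ms @ 44/7 + 274.286ms (4/7)
9. 3291.429ms @ 48/7 + 274.286ms (4/7)
10. 3565.714ms @ 52/7 + 274.286ms (4/7)
11. 3840.0ms @ 8 + 274.286ms (4/7)
12. 4114.286ms @ 60/7 + 274.286ms (4/7)
13. 4388.571ms @ 64/7 + 274.286ms (4/7)
14. 4662.857ms @ 68/7 + 274.286ms (4/7)
15. 4937.143ms @ 72/7 + 274.286ms (4/7)
16. 5211.429ms @ 76/7 + 548.571ms (8/7)
17. 5760.0ms @ 12 + 1440.0ms (3)
18. 7200.0ms @ 15 + 68.571ms (1/7)
19. 7268.571ms @ 106/7 + 68.571ms (1/7)
20. 7337.143ms @ 107/7 + 68.571ms (1/7)
21. 7405.714ms @ 108/7 + 68.571ms (1/7)
22. 7474.286ms @ 109/7 + 68.571ms (1/7)
23. 7542.857ms @ 110/7 + 68.571ms (1/7)
24. 7611.429ms @ 111/7 + 68.571ms (1/7)

note 14 onset = 68/7b = 4662.857ms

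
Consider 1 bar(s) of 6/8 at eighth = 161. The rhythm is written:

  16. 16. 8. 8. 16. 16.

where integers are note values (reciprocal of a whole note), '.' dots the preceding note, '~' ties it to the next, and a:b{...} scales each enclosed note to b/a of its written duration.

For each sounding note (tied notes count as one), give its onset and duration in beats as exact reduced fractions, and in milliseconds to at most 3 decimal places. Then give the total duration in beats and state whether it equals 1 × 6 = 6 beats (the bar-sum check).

1) 0.0ms=0b +279.503ms=3/4b
2) 279.503ms=3/4b +279.503ms=3/4b
3) 559.006ms=3/2b +559.006ms=3/2b
4) 1118.012ms=3b +559.006ms=3/2b
5) 1677.019ms=9/2b +279.503ms=3/4b
6) 1956.522ms=21/4b +279.503ms=3/4b
Σ=6b of 6 (161bpm 6/8) — PASS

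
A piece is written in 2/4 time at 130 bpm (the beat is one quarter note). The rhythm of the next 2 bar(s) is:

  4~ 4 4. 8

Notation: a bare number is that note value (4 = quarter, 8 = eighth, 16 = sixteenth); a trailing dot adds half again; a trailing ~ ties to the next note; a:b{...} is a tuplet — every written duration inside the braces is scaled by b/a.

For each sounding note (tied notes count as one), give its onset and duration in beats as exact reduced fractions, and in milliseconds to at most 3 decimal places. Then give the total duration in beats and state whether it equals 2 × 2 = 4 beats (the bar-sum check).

1) 0.0ms=0b +923.077ms=2b
2) 923.077ms=2b +692.308ms=3/2b
3) 1615.385ms=7/2b +230.769ms=1/2b
Σ=4b of 4 (130bpm 2/4) — PASS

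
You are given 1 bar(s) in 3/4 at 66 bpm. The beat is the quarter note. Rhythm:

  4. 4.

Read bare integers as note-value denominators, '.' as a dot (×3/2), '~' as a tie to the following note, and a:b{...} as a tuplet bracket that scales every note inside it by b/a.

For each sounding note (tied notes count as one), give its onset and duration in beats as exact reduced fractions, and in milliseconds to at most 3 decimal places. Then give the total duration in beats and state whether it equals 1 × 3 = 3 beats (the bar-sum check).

1) 0.0ms=0b +1363.636ms=3/2b
2) 1363.636ms=3/2b +1363.636ms=3/2b
Σ=3b of 3 (66bpm 3/4) — PASS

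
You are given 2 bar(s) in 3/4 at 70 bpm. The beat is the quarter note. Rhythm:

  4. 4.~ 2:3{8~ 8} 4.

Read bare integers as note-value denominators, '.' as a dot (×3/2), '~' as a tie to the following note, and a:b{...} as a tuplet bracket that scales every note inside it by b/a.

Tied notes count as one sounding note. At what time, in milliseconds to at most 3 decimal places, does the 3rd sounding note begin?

note 3 onset = 9/2b = 3857.143ms

1. 0.0ms @ 0 + 1285.714ms (3/2)
2. 1285.714ms @ 3/2 + 2571.429ms (3)
3. 3857.143ms @ 9/2 + 1285.714ms (3/2)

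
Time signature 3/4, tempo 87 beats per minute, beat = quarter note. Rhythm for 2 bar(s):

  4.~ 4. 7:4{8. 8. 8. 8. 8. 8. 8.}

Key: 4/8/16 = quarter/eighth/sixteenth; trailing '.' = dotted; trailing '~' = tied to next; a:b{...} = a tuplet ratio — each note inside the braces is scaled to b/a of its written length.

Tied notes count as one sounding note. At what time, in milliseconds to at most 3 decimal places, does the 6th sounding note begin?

1. 0.0ms @ 0 + 2068.966ms (3)
2. 2068.966ms @ 3 + 295.567ms (3/7)
3. 2364.532ms @ 24/7 + 295.567ms (3/7)
4. 2660.099ms @ 27/7 + 295.567ms (3/7)
5. 2955.665ms @ 30/7 + 295.567ms (3/7)
6. 3251.232ms @ 33/7 + 295.567ms (3/7)
7. 3546.798ms @ 36/7 + 295.567ms (3/7)
8. 3842.365ms @ 39/7 + 295.567ms (3/7)

note 6 onset = 33/7b = 3251.232ms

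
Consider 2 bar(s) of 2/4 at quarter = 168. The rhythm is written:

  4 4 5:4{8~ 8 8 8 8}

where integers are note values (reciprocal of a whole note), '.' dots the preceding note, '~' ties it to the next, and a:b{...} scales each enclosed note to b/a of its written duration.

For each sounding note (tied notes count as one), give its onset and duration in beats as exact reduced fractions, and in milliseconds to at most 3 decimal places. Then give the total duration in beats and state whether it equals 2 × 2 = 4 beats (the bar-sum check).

1) 0.0ms=0b +357.143ms=1b
2) 357.143ms=1b +357.143ms=1b
3) 714.286ms=2b +285.714ms=4/5b
4) 1000.0ms=14/5b +142.857ms=2/5b
5) 1142.857ms=16/5b +142.857ms=2/5b
6) 1285.714ms=18/5b +142.857ms=2/5b
Σ=4b of 4 (168bpm 2/4) — PASS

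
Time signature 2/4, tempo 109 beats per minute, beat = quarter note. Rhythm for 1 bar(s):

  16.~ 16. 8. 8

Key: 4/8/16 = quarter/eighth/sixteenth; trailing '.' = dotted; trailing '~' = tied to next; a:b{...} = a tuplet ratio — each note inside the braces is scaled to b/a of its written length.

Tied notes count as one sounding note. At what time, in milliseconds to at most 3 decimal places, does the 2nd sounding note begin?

1. 0.0ms @ 0 + 412.844ms (3/4)
2. 412.844ms @ 3/4 + 412.844ms (3/4)
3. 825.688ms @ 3/2 + 275.229ms (1/2)

note 2 onset = 3/4b = 412.844ms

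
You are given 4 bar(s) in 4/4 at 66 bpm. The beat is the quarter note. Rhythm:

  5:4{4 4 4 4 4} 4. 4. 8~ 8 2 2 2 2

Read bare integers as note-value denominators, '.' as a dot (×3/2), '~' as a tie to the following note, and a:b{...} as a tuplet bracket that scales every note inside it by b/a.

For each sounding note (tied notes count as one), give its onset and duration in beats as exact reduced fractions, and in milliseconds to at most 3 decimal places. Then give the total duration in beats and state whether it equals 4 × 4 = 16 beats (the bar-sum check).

1) 0.0ms=0b +727.273ms=4/5b
2) 727.273ms=4/5b +727.273ms=4/5b
3) 1454.545ms=8/5b +727.273ms=4/5b
4) 2181.818ms=12/5b +727.273ms=4/5b
5) 2909.091ms=16/5b +727.273ms=4/5b
6) 3636.364ms=4b +1363.636ms=3/2b
7) 5000.0ms=11/2b +1363.636ms=3/2b
8) 6363.636ms=7b +909.091ms=1b
9) 7272.727ms=8b +1818.182ms=2b
10) 9090.909ms=10b +1818.182ms=2b
11) 10909.091ms=12b +1818.182ms=2b
12) 12727.273ms=14b +1818.182ms=2b
Σ=16b of 16 (66bpm 4/4) — PASS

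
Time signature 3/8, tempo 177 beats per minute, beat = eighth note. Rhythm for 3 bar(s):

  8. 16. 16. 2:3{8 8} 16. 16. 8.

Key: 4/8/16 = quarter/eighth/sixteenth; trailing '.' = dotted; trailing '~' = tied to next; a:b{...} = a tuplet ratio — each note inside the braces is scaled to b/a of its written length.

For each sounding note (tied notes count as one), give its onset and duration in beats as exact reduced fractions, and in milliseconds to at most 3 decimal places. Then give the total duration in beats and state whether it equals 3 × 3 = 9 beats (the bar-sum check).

1) 0.0ms=0b +508.475ms=3/2b
2) 508.475ms=3/2b +254.237ms=3/4b
3) 762.712ms=9/4b +254.237ms=3/4b
4) 1016.949ms=3b +508.475ms=3/2b
5) 1525.424ms=9/2b +508.475ms=3/2b
6) 2033.898ms=6b +254.237ms=3/4b
7) 2288.136ms=27/4b +254.237ms=3/4b
8) 2542.373ms=15/2b +508.475ms=3/2b
Σ=9b of 9 (177bpm 3/8) — PASS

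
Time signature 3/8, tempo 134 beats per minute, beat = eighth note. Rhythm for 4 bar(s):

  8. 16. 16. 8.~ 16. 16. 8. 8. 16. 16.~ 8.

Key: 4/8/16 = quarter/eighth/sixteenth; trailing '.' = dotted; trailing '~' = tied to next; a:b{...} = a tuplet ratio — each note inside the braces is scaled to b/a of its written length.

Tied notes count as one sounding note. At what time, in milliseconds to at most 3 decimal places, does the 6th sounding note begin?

1. 0.0ms @ 0 + 671.642ms (3/2)
2. 671.642ms @ 3/2 + 335.821ms (3/4)
3. 1007.463ms @ 9/4 + 335.821ms (3/4)
4. 1343.284ms @ 3 + 1007.463ms (9/4)
5. 2350.746ms @ 21/4 + 335.821ms (3/4)
6. 2686.567ms @ 6 + 671.642ms (3/2)
7. 3358.209ms @ 15/2 + 671.642ms (3/2)
8. 4029.851ms @ 9 + 335.821ms (3/4)
9. 4365.672ms @ 39/4 + 1007.463ms (9/4)

note 6 onset = 6b = 2686.567ms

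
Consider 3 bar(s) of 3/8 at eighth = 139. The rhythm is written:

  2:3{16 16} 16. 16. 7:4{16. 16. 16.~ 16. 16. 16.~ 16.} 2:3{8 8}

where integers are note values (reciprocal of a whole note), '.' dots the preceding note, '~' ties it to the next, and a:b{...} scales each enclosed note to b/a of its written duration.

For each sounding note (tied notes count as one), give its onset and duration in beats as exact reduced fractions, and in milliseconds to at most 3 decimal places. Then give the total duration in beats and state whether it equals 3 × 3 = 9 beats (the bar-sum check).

1) 0.0ms=0b +323.741ms=3/4b
2) 323.741ms=3/4b +323.741ms=3/4b
3) 647.482ms=3/2b +323.741ms=3/4b
4) 971.223ms=9/4b +323.741ms=3/4b
5) 1294.964ms=3b +184.995ms=3/7b
6) 1479.959ms=24/7b +184.995ms=3/7b
7) 1664.954ms=27/7b +369.99ms=6/7b
8) 2034.943ms=33/7b +184.995ms=3/7b
9) 2219.938ms=36/7b +369.99ms=6/7b
10) 2589.928ms=6b +647.482ms=3/2b
11) 3237.41ms=15/2b +647.482ms=3/2b
Σ=9b of 9 (139bpm 3/8) — PASS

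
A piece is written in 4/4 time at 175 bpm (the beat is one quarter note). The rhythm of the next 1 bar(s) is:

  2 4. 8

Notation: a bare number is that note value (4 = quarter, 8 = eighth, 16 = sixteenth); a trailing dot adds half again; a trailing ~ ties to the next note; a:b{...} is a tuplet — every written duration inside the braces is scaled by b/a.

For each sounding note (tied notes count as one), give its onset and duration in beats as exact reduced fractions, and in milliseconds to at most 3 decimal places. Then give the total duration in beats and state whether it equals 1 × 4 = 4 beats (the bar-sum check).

1) 0.0ms=0b +685.714ms=2b
2) 685.714ms=2b +514.286ms=3/2b
3) 1200.0ms=7/2b +171.429ms=1/2b
Σ=4b of 4 (175bpm 4/4) — PASS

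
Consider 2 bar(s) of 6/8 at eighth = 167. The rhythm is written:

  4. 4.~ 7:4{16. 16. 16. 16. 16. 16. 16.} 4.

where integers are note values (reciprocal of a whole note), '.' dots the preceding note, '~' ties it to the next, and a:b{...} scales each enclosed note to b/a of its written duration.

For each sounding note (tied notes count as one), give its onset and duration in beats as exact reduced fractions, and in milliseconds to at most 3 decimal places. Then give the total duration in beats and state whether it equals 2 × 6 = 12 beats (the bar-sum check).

1) 0.0ms=0b +1077.844ms=3b
2) 1077.844ms=3b +1231.822ms=24/7b
3) 2309.666ms=45/7b +153.978ms=3/7b
4) 2463.644ms=48/7b +153.978ms=3/7b
5) 2617.622ms=51/7b +153.978ms=3/7b
6) 2771.6ms=54/7b +153.978ms=3/7b
7) 2925.577ms=57/7b +153.978ms=3/7b
8) 3079.555ms=60/7b +153.978ms=3/7b
9) 3233.533ms=9b +1077.844ms=3b
Σ=12b of 12 (167bpm 6/8) — PASS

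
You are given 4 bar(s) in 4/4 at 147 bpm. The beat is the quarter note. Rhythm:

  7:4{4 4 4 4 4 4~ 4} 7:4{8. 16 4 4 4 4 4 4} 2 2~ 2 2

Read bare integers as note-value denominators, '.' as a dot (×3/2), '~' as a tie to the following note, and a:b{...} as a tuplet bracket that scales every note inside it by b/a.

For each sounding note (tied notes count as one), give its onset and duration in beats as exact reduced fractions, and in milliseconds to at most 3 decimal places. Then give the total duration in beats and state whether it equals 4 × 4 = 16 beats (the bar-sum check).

1) 0.0ms=0b +233.236ms=4/7b
2) 233.236ms=4/7b +233.236ms=4/7b
3) 466.472ms=8/7b +233.236ms=4/7b
4) 699.708ms=12/7b +233.236ms=4/7b
5) 932.945ms=16/7b +233.236ms=4/7b
6) 1166.181ms=20/7b +466.472ms=8/7b
7) 1632.653ms=4b +174.927ms=3/7b
8) 1807.58ms=31/7b +58.309ms=1/7b
9) 1865.889ms=32/7b +233.236ms=4/7b
10) 2099.125ms=36/7b +233.236ms=4/7b
11) 2332.362ms=40/7b +233.236ms=4/7b
12) 2565.598ms=44/7b +233.236ms=4/7b
13) 2798.834ms=48/7b +233.236ms=4/7b
14) 3032.07ms=52/7b +233.236ms=4/7b
15) 3265.306ms=8b +816.327ms=2b
16) 4081.633ms=10b +1632.653ms=4b
17) 5714.286ms=14b +816.327ms=2b
Σ=16b of 16 (147bpm 4/4) — PASS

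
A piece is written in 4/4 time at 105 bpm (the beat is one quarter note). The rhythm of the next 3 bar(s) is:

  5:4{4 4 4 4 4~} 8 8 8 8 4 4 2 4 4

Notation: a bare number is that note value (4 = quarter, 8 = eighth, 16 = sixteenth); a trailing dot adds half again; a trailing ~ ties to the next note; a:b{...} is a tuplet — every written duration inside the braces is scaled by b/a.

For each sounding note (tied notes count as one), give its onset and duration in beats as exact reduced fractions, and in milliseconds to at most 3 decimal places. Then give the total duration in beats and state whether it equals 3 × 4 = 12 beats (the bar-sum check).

1) 0.0ms=0b +457.143ms=4/5b
2) 457.143ms=4/5b +457.143ms=4/5b
3) 914.286ms=8/5b +457.143ms=4/5b
4) 1371.429ms=12/5b +457.143ms=4/5b
5) 1828.571ms=16/5b +742.857ms=13/10b
6) 2571.429ms=9/2b +285.714ms=1/2b
7) 2857.143ms=5b +285.714ms=1/2b
8) 3142.857ms=11/2b +285.714ms=1/2b
9) 3428.571ms=6b +571.429ms=1b
10) 4000.0ms=7b +571.429ms=1b
11) 4571.429ms=8b +1142.857ms=2b
12) 5714.286ms=10b +571.429ms=1b
13) 6285.714ms=11b +571.429ms=1b
Σ=12b of 12 (105bpm 4/4) — PASS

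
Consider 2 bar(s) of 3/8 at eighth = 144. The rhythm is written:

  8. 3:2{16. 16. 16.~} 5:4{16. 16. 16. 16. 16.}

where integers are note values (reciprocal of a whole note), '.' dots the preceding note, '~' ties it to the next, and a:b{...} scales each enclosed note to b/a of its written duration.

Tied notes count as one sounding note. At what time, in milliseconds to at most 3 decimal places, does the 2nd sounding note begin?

1. 0.0ms @ 0 + 625.0ms (3/2)
2. 625.0ms @ 3/2 + 208.333ms (1/2)
3. 833.333ms @ 2 + 208.333ms (1/2)
4. 1041.667ms @ 5/2 + 458.333ms (11/10)
5. 1500.0ms @ 18/5 + 250.0ms (3/5)
6. 1750.0ms @ 21/5 + 250.0ms (3/5)
7. 2000.0ms @ 24/5 + 250.0ms (3/5)
8. 2250.0ms @ 27/5 + 250.0ms (3/5)

note 2 onset = 3/2b = 625.0ms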